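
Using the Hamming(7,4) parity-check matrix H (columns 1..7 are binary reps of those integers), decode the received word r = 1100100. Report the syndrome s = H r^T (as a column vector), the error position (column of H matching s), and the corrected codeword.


s = (1, 1, 0)^T, error position = 6, corrected codeword c = 1100110

Compute s = H r^T mod 2 one row at a time:
  s_1 = 0 + 1 + 0 + 0 = 1 ≡ 1 (mod 2).
  s_2 = 1 + 0 + 0 + 0 = 1 ≡ 1 (mod 2).
  s_3 = 1 + 0 + 1 + 0 = 2 ≡ 0 (mod 2).
s = (1, 1, 0)^T — this equals column 6 of H (binary 110), so error is at position 6.
Correct: flip bit 6 of r = 1100100 to get c = 1100110.


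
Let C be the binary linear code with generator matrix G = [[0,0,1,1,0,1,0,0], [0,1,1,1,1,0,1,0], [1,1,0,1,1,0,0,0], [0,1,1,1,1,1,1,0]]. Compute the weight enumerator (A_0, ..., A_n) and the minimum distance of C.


Weight distribution: A_0 = 1, A_1 = 1, A_2 = 1, A_3 = 4, A_4 = 5, A_5 = 3, A_6 = 1. Minimum distance d = 1.

Enumerate all 2^4 = 16 messages m ∈ F_2^4.
For each, compute codeword c = mG in F_2^8, then tally its weight.
  m = 0000 → c = 00000000, weight = 0.
  m = 1000 → c = 00110100, weight = 3.
  m = 0100 → c = 01111010, weight = 5.
  m = 1100 → c = 01001110, weight = 4.
  m = 0010 → c = 11011000, weight = 4.
  m = 1010 → c = 11101100, weight = 5.
  m = 0110 → c = 10100010, weight = 3.
  m = 1110 → c = 10010110, weight = 4.
  m = 0001 → c = 01111110, weight = 6.
  m = 1001 → c = 01001010, weight = 3.
  m = 0101 → c = 00000100, weight = 1.
  m = 1101 → c = 00110000, weight = 2.
  m = 0011 → c = 10100110, weight = 4.
  m = 1011 → c = 10010010, weight = 3.
  m = 0111 → c = 11011100, weight = 5.
  m = 1111 → c = 11101000, weight = 4.
Tally weights:
  weight 0: 1 codewords.
  weight 1: 1 codewords.
  weight 2: 1 codewords.
  weight 3: 4 codewords.
  weight 4: 5 codewords.
  weight 5: 3 codewords.
  weight 6: 1 codewords.
Minimum distance d = smallest w > 0 with A_w > 0 = 1.
Sanity: Σ A_w = 16 = 2^4 = 16 ✓.


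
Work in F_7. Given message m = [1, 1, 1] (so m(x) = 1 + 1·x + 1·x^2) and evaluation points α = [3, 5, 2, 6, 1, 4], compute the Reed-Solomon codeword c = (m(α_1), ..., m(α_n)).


c = [6, 3, 0, 1, 3, 0]

Message polynomial: m(x) = 1 + 1·x + 1·x^2 (mod 7).
For each evaluation point α_i, compute m(α_i) mod 7:
  α_1 = 3: Horner steps 1 → 4 → 6, so m(3) = 6.
  α_2 = 5: Horner steps 1 → 6 → 3, so m(5) = 3.
  α_3 = 2: Horner steps 1 → 3 → 0, so m(2) = 0.
  α_4 = 6: Horner steps 1 → 0 → 1, so m(6) = 1.
  α_5 = 1: Horner steps 1 → 2 → 3, so m(1) = 3.
  α_6 = 4: Horner steps 1 → 5 → 0, so m(4) = 0.
Codeword c = [6, 3, 0, 1, 3, 0] ∈ F_7^6.


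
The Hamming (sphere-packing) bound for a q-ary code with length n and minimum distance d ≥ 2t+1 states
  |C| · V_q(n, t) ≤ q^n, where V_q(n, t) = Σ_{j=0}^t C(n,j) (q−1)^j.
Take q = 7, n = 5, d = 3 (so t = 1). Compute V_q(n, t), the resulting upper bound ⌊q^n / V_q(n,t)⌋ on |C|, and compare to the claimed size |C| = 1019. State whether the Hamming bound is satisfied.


V_q(n, t) = 31, q^n = 16807, Hamming bound = 542, |C| = 1019 > bound (violated).

Step 1: Compute V_q(n, t) = Σ_{j=0}^1 C(n, j) (q−1)^j.
  j = 0: C(5,0)·(6)^0 = 1·1 = 1.
  j = 1: C(5,1)·(6)^1 = 5·6 = 30.
  V_q(n, t) = 1 + 30 = 31.
Step 2: q^n = 7^5 = 16807.
Step 3: Hamming bound ⌊q^n / V_q(n,t)⌋ = ⌊16807/31⌋ = 542.
Step 4: Compare |C| = 1019 to 542: violated.
The claimed |C| lies above the Hamming bound, so no 7-ary code of length 5 with d ≥ 3 can have 1019 codewords.


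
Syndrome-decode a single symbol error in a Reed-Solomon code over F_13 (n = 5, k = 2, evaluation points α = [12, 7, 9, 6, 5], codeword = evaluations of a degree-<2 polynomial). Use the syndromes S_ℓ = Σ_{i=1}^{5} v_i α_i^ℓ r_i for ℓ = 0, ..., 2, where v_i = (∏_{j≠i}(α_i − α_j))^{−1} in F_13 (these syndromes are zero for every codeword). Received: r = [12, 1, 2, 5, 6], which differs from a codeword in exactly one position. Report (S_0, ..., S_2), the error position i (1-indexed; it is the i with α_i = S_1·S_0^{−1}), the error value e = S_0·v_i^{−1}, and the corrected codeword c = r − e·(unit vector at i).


S = (7, 10, 5), error at position 2, error magnitude e = 10, c = [12, 4, 2, 5, 6].

Step 1: column multipliers v_i = (∏_{j≠i}(α_i − α_j))^{−1} mod 13.
  i = 1 (α = 12): (12−7)(12−9)(12−6)(12−5) = 5·3·6·7 = 630 ≡ 6, so v_1 = 6^{−1} = 11 (mod 13).
  i = 2 (α = 7): (7−12)(7−9)(7−6)(7−5) = (−5)·(−2)·1·2 = 20 ≡ 7, so v_2 = 7^{−1} = 2 (mod 13).
  i = 3 (α = 9): (9−12)(9−7)(9−6)(9−5) = (−3)·2·3·4 = −72 ≡ 6, so v_3 = 6^{−1} = 11 (mod 13).
  i = 4 (α = 6): (6−12)(6−7)(6−9)(6−5) = (−6)·(−1)·(−3)·1 = −18 ≡ 8, so v_4 = 8^{−1} = 5 (mod 13).
  i = 5 (α = 5): (5−12)(5−7)(5−9)(5−6) = (−7)·(−2)·(−4)·(−1) = 56 ≡ 4, so v_5 = 4^{−1} = 10 (mod 13).
  v = [11, 2, 11, 5, 10].
Step 2: syndromes of r = [12, 1, 2, 5, 6] (all sums mod 13).
  S_0 = Σ v_i r_i = 11·12 + 2·1 + 11·2 + 5·5 + 10·6 = 241 ≡ 7.
  S_1 = Σ v_i α_i r_i = 11·12·12 + 2·7·1 + 11·9·2 + 5·6·5 + 10·5·6 = 2246 ≡ 10.
  α_i^2 mod 13 = [1, 10, 3, 10, 12].
  S_2 = Σ v_i α_i^2 r_i = 11·1·12 + 2·10·1 + 11·3·2 + 5·10·5 + 10·12·6 = 1188 ≡ 5.
  S = (7, 10, 5) ≠ 0, so r is not a codeword (an error is present).
Step 3: locate the error. For a single error e at position i, S_ℓ = v_i·e·α_i^ℓ, so α_err = S_1/S_0.
  S_0^{−1} = 7^{−1} = 2 (mod 13), so α_err = 10·2 = 20 ≡ 7 = α_2. Error position i = 2.
  Consistency check: S_2/S_1 = 5·4 = 20 ≡ 7 = α_err ✓ (single-error assumption holds).
Step 4: error magnitude e = S_0/v_2 = S_0·∏_{j≠2}(α_2 − α_j) = 7·7 = 49 ≡ 10 (mod 13).
Step 5: correct position 2: c_2 = r_2 − e = 1 − 10 ≡ 4 (mod 13). Hence c = [12, 4, 2, 5, 6].
  Check: interpolating c through the α_i gives m(x) = 11 + 12·x (degree < 2) with m(α_i) = c_i for every i, so c is indeed a codeword.


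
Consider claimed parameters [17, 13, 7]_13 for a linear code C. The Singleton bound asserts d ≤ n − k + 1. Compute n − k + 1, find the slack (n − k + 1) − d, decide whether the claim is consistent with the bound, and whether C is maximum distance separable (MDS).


Singleton RHS = n − k + 1 = 5, slack = -2, bound violated (no such code; not MDS).

Singleton bound: d ≤ n − k + 1.
Here n = 17, k = 13, so n − k + 1 = 5.
Given d = 7, check d ≤ 5: NO.
Slack = (n − k + 1) − d = -2.
The slack is negative: d = 7 exceeds n − k + 1 = 5 by 2, so the Singleton bound is violated and no linear [17, 13, 7]_13 code can exist. In particular it is not MDS (MDS requires d = n − k + 1 exactly).
Description: the claimed parameters are [17, 13, 7]_13; such a code would be impossible (violates the Singleton bound).


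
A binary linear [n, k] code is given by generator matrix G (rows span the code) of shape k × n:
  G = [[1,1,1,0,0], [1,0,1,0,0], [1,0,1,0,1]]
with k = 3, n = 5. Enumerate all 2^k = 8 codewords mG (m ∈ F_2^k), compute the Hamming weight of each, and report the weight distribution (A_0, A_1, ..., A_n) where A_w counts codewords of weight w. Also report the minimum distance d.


Weight distribution: A_0 = 1, A_1 = 2, A_2 = 2, A_3 = 2, A_4 = 1. Minimum distance d = 1.

Enumerate all 2^3 = 8 messages m ∈ F_2^3.
For each, compute codeword c = mG in F_2^5, then tally its weight.
  m = 000 → c = 00000, weight = 0.
  m = 100 → c = 11100, weight = 3.
  m = 010 → c = 10100, weight = 2.
  m = 110 → c = 01000, weight = 1.
  m = 001 → c = 10101, weight = 3.
  m = 101 → c = 01001, weight = 2.
  m = 011 → c = 00001, weight = 1.
  m = 111 → c = 11101, weight = 4.
Tally weights:
  weight 0: 1 codewords.
  weight 1: 2 codewords.
  weight 2: 2 codewords.
  weight 3: 2 codewords.
  weight 4: 1 codewords.
Minimum distance d = smallest w > 0 with A_w > 0 = 1.
Sanity: Σ A_w = 8 = 2^3 = 8 ✓.


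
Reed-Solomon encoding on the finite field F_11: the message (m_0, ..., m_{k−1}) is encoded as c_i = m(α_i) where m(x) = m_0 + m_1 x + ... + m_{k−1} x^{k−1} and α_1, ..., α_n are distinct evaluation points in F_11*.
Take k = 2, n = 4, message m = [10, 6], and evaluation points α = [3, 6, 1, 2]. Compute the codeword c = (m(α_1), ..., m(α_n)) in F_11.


c = [6, 2, 5, 0]

Message polynomial: m(x) = 10 + 6·x (mod 11).
For each evaluation point α_i, compute m(α_i) mod 11:
  α_1 = 3: Horner steps 6 → 6, so m(3) = 6.
  α_2 = 6: Horner steps 6 → 2, so m(6) = 2.
  α_3 = 1: Horner steps 6 → 5, so m(1) = 5.
  α_4 = 2: Horner steps 6 → 0, so m(2) = 0.
Codeword c = [6, 2, 5, 0] ∈ F_11^4.


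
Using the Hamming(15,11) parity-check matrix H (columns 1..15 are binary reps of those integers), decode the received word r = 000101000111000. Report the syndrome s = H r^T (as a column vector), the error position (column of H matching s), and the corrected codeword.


s = (1, 1, 1, 1)^T, error position = 15, corrected codeword c = 000101000111001

Compute s = H r^T mod 2 one row at a time:
  s_1 = 0 + 0 + 1 + 1 + 1 + 0 + 0 + 0 = 3 ≡ 1 (mod 2).
  s_2 = 1 + 0 + 1 + 0 + 1 + 0 + 0 + 0 = 3 ≡ 1 (mod 2).
  s_3 = 0 + 0 + 1 + 0 + 1 + 1 + 0 + 0 = 3 ≡ 1 (mod 2).
  s_4 = 0 + 0 + 0 + 0 + 0 + 1 + 0 + 0 = 1 ≡ 1 (mod 2).
s = (1, 1, 1, 1)^T — this equals column 15 of H (binary 1111), so error is at position 15.
Correct: flip bit 15 of r = 000101000111000 to get c = 000101000111001.


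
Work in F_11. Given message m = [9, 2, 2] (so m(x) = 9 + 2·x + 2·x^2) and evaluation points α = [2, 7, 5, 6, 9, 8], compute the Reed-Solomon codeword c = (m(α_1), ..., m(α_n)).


c = [10, 0, 3, 5, 2, 10]

Message polynomial: m(x) = 9 + 2·x + 2·x^2 (mod 11).
For each evaluation point α_i, compute m(α_i) mod 11:
  α_1 = 2: Horner steps 2 → 6 → 10, so m(2) = 10.
  α_2 = 7: Horner steps 2 → 5 → 0, so m(7) = 0.
  α_3 = 5: Horner steps 2 → 1 → 3, so m(5) = 3.
  α_4 = 6: Horner steps 2 → 3 → 5, so m(6) = 5.
  α_5 = 9: Horner steps 2 → 9 → 2, so m(9) = 2.
  α_6 = 8: Horner steps 2 → 7 → 10, so m(8) = 10.
Codeword c = [10, 0, 3, 5, 2, 10] ∈ F_11^6.


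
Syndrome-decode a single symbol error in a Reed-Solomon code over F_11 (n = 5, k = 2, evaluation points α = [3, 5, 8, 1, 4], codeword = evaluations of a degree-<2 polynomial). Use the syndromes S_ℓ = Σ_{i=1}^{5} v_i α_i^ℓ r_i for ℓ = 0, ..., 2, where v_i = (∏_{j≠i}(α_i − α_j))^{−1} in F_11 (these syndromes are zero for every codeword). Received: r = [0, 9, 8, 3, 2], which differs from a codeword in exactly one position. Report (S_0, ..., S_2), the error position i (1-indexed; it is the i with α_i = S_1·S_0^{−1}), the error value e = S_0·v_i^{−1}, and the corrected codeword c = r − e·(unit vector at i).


S = (8, 2, 6), error at position 1, error magnitude e = 5, c = [6, 9, 8, 3, 2].

Step 1: column multipliers v_i = (∏_{j≠i}(α_i − α_j))^{−1} mod 11.
  i = 1 (α = 3): (3−5)(3−8)(3−1)(3−4) = (−2)·(−5)·2·(−1) = −20 ≡ 2, so v_1 = 2^{−1} = 6 (mod 11).
  i = 2 (α = 5): (5−3)(5−8)(5−1)(5−4) = 2·(−3)·4·1 = −24 ≡ 9, so v_2 = 9^{−1} = 5 (mod 11).
  i = 3 (α = 8): (8−3)(8−5)(8−1)(8−4) = 5·3·7·4 = 420 ≡ 2, so v_3 = 2^{−1} = 6 (mod 11).
  i = 4 (α = 1): (1−3)(1−5)(1−8)(1−4) = (−2)·(−4)·(−7)·(−3) = 168 ≡ 3, so v_4 = 3^{−1} = 4 (mod 11).
  i = 5 (α = 4): (4−3)(4−5)(4−8)(4−1) = 1·(−1)·(−4)·3 = 12 ≡ 1, so v_5 = 1^{−1} = 1 (mod 11).
  v = [6, 5, 6, 4, 1].
Step 2: syndromes of r = [0, 9, 8, 3, 2] (all sums mod 11).
  S_0 = Σ v_i r_i = 6·0 + 5·9 + 6·8 + 4·3 + 1·2 = 107 ≡ 8.
  S_1 = Σ v_i α_i r_i = 6·3·0 + 5·5·9 + 6·8·8 + 4·1·3 + 1·4·2 = 629 ≡ 2.
  α_i^2 mod 11 = [9, 3, 9, 1, 5].
  S_2 = Σ v_i α_i^2 r_i = 6·9·0 + 5·3·9 + 6·9·8 + 4·1·3 + 1·5·2 = 589 ≡ 6.
  S = (8, 2, 6) ≠ 0, so r is not a codeword (an error is present).
Step 3: locate the error. For a single error e at position i, S_ℓ = v_i·e·α_i^ℓ, so α_err = S_1/S_0.
  S_0^{−1} = 8^{−1} = 7 (mod 11), so α_err = 2·7 = 14 ≡ 3 = α_1. Error position i = 1.
  Consistency check: S_2/S_1 = 6·6 = 36 ≡ 3 = α_err ✓ (single-error assumption holds).
Step 4: error magnitude e = S_0/v_1 = S_0·∏_{j≠1}(α_1 − α_j) = 8·2 = 16 ≡ 5 (mod 11).
Step 5: correct position 1: c_1 = r_1 − e = 0 − 5 ≡ 6 (mod 11). Hence c = [6, 9, 8, 3, 2].
  Check: interpolating c through the α_i gives m(x) = 7 + 7·x (degree < 2) with m(α_i) = c_i for every i, so c is indeed a codeword.


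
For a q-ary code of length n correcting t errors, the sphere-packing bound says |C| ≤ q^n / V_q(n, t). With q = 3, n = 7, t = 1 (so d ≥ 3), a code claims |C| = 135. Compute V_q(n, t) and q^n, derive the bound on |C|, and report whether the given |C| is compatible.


V_q(n, t) = 15, q^n = 2187, Hamming bound = 145, |C| = 135 ≤ bound (satisfied).

Step 1: Compute V_q(n, t) = Σ_{j=0}^1 C(n, j) (q−1)^j.
  j = 0: C(7,0)·(2)^0 = 1·1 = 1.
  j = 1: C(7,1)·(2)^1 = 7·2 = 14.
  V_q(n, t) = 1 + 14 = 15.
Step 2: q^n = 3^7 = 2187.
Step 3: Hamming bound ⌊q^n / V_q(n,t)⌋ = ⌊2187/15⌋ = 145.
Step 4: Compare |C| = 135 to 145: satisfied.
The claimed |C| lies below the Hamming bound.


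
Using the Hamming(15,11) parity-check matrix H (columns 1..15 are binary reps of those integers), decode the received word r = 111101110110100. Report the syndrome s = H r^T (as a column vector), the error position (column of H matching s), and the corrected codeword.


s = (0, 0, 0, 1)^T, error position = 1, corrected codeword c = 011101110110100

Compute s = H r^T mod 2 one row at a time:
  s_1 = 1 + 0 + 1 + 1 + 0 + 1 + 0 + 0 = 4 ≡ 0 (mod 2).
  s_2 = 1 + 0 + 1 + 1 + 0 + 1 + 0 + 0 = 4 ≡ 0 (mod 2).
  s_3 = 1 + 1 + 1 + 1 + 1 + 1 + 0 + 0 = 6 ≡ 0 (mod 2).
  s_4 = 1 + 1 + 0 + 1 + 0 + 1 + 1 + 0 = 5 ≡ 1 (mod 2).
s = (0, 0, 0, 1)^T — this equals column 1 of H (binary 0001), so error is at position 1.
Correct: flip bit 1 of r = 111101110110100 to get c = 011101110110100.


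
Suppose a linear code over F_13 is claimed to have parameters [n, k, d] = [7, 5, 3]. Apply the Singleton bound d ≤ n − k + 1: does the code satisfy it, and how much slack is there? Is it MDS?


Singleton RHS = n − k + 1 = 3, slack = 0, bound satisfied, MDS.

Singleton bound: d ≤ n − k + 1.
Here n = 7, k = 5, so n − k + 1 = 3.
Given d = 3, check d ≤ 3: YES.
Slack = (n − k + 1) − d = 0.
The code is MDS (slack = 0).
Description: the claimed parameters are [7, 5, 3]_13; such a code would be MDS (meets Singleton bound).


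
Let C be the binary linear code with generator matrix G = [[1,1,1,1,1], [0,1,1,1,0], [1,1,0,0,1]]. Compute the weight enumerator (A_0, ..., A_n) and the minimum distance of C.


Weight distribution: A_0 = 1, A_1 = 1, A_2 = 2, A_3 = 2, A_4 = 1, A_5 = 1. Minimum distance d = 1.

Enumerate all 2^3 = 8 messages m ∈ F_2^3.
For each, compute codeword c = mG in F_2^5, then tally its weight.
  m = 000 → c = 00000, weight = 0.
  m = 100 → c = 11111, weight = 5.
  m = 010 → c = 01110, weight = 3.
  m = 110 → c = 10001, weight = 2.
  m = 001 → c = 11001, weight = 3.
  m = 101 → c = 00110, weight = 2.
  m = 011 → c = 10111, weight = 4.
  m = 111 → c = 01000, weight = 1.
Tally weights:
  weight 0: 1 codewords.
  weight 1: 1 codewords.
  weight 2: 2 codewords.
  weight 3: 2 codewords.
  weight 4: 1 codewords.
  weight 5: 1 codewords.
Minimum distance d = smallest w > 0 with A_w > 0 = 1.
Sanity: Σ A_w = 8 = 2^3 = 8 ✓.


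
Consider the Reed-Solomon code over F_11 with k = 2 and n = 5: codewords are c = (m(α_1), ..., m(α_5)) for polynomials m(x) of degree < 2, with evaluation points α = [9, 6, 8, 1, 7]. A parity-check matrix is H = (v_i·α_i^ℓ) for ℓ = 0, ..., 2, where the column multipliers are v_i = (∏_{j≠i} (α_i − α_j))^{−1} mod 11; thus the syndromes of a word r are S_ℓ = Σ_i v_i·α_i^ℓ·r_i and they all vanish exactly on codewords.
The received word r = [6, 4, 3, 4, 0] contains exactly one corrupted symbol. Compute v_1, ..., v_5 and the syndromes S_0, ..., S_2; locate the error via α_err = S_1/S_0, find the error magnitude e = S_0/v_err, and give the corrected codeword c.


S = (6, 3, 7), error at position 2, error magnitude e = 7, c = [6, 8, 3, 4, 0].

Step 1: column multipliers v_i = (∏_{j≠i}(α_i − α_j))^{−1} mod 11.
  i = 1 (α = 9): (9−6)(9−8)(9−1)(9−7) = 3·1·8·2 = 48 ≡ 4, so v_1 = 4^{−1} = 3 (mod 11).
  i = 2 (α = 6): (6−9)(6−8)(6−1)(6−7) = (−3)·(−2)·5·(−1) = −30 ≡ 3, so v_2 = 3^{−1} = 4 (mod 11).
  i = 3 (α = 8): (8−9)(8−6)(8−1)(8−7) = (−1)·2·7·1 = −14 ≡ 8, so v_3 = 8^{−1} = 7 (mod 11).
  i = 4 (α = 1): (1−9)(1−6)(1−8)(1−7) = (−8)·(−5)·(−7)·(−6) = 1680 ≡ 8, so v_4 = 8^{−1} = 7 (mod 11).
  i = 5 (α = 7): (7−9)(7−6)(7−8)(7−1) = (−2)·1·(−1)·6 = 12 ≡ 1, so v_5 = 1^{−1} = 1 (mod 11).
  v = [3, 4, 7, 7, 1].
Step 2: syndromes of r = [6, 4, 3, 4, 0] (all sums mod 11).
  S_0 = Σ v_i r_i = 3·6 + 4·4 + 7·3 + 7·4 + 1·0 = 83 ≡ 6.
  S_1 = Σ v_i α_i r_i = 3·9·6 + 4·6·4 + 7·8·3 + 7·1·4 + 1·7·0 = 454 ≡ 3.
  α_i^2 mod 11 = [4, 3, 9, 1, 5].
  S_2 = Σ v_i α_i^2 r_i = 3·4·6 + 4·3·4 + 7·9·3 + 7·1·4 + 1·5·0 = 337 ≡ 7.
  S = (6, 3, 7) ≠ 0, so r is not a codeword (an error is present).
Step 3: locate the error. For a single error e at position i, S_ℓ = v_i·e·α_i^ℓ, so α_err = S_1/S_0.
  S_0^{−1} = 6^{−1} = 2 (mod 11), so α_err = 3·2 = 6 ≡ 6 = α_2. Error position i = 2.
  Consistency check: S_2/S_1 = 7·4 = 28 ≡ 6 = α_err ✓ (single-error assumption holds).
Step 4: error magnitude e = S_0/v_2 = S_0·∏_{j≠2}(α_2 − α_j) = 6·3 = 18 ≡ 7 (mod 11).
Step 5: correct position 2: c_2 = r_2 − e = 4 − 7 ≡ 8 (mod 11). Hence c = [6, 8, 3, 4, 0].
  Check: interpolating c through the α_i gives m(x) = 1 + 3·x (degree < 2) with m(α_i) = c_i for every i, so c is indeed a codeword.


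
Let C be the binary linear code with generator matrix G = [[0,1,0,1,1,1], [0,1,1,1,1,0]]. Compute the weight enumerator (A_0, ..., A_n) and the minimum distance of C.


Weight distribution: A_0 = 1, A_2 = 1, A_4 = 2. Minimum distance d = 2.

Enumerate all 2^2 = 4 messages m ∈ F_2^2.
For each, compute codeword c = mG in F_2^6, then tally its weight.
  m = 00 → c = 000000, weight = 0.
  m = 10 → c = 010111, weight = 4.
  m = 01 → c = 011110, weight = 4.
  m = 11 → c = 001001, weight = 2.
Tally weights:
  weight 0: 1 codewords.
  weight 2: 1 codewords.
  weight 4: 2 codewords.
Minimum distance d = smallest w > 0 with A_w > 0 = 2.
Sanity: Σ A_w = 4 = 2^2 = 4 ✓.


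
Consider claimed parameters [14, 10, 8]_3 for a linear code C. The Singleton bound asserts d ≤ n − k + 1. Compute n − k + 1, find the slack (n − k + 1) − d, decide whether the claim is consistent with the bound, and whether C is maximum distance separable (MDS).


Singleton RHS = n − k + 1 = 5, slack = -3, bound violated (no such code; not MDS).

Singleton bound: d ≤ n − k + 1.
Here n = 14, k = 10, so n − k + 1 = 5.
Given d = 8, check d ≤ 5: NO.
Slack = (n − k + 1) − d = -3.
The slack is negative: d = 8 exceeds n − k + 1 = 5 by 3, so the Singleton bound is violated and no linear [14, 10, 8]_3 code can exist. In particular it is not MDS (MDS requires d = n − k + 1 exactly).
Description: the claimed parameters are [14, 10, 8]_3; such a code would be impossible (violates the Singleton bound).


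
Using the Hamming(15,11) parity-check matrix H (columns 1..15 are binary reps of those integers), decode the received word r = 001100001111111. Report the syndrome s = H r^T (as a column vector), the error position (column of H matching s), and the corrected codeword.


s = (1, 1, 1, 1)^T, error position = 15, corrected codeword c = 001100001111110

Compute s = H r^T mod 2 one row at a time:
  s_1 = 0 + 1 + 1 + 1 + 1 + 1 + 1 + 1 = 7 ≡ 1 (mod 2).
  s_2 = 1 + 0 + 0 + 0 + 1 + 1 + 1 + 1 = 5 ≡ 1 (mod 2).
  s_3 = 0 + 1 + 0 + 0 + 1 + 1 + 1 + 1 = 5 ≡ 1 (mod 2).
  s_4 = 0 + 1 + 0 + 0 + 1 + 1 + 1 + 1 = 5 ≡ 1 (mod 2).
s = (1, 1, 1, 1)^T — this equals column 15 of H (binary 1111), so error is at position 15.
Correct: flip bit 15 of r = 001100001111111 to get c = 001100001111110.


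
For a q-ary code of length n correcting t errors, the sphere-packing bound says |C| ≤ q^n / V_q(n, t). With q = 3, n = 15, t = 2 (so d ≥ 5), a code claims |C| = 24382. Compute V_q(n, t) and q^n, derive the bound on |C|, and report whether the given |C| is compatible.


V_q(n, t) = 451, q^n = 14348907, Hamming bound = 31815, |C| = 24382 ≤ bound (satisfied).

Step 1: Compute V_q(n, t) = Σ_{j=0}^2 C(n, j) (q−1)^j.
  j = 0: C(15,0)·(2)^0 = 1·1 = 1.
  j = 1: C(15,1)·(2)^1 = 15·2 = 30.
  j = 2: C(15,2)·(2)^2 = 105·4 = 420.
  V_q(n, t) = 1 + 30 + 420 = 451.
Step 2: q^n = 3^15 = 14348907.
Step 3: Hamming bound ⌊q^n / V_q(n,t)⌋ = ⌊14348907/451⌋ = 31815.
Step 4: Compare |C| = 24382 to 31815: satisfied.
The claimed |C| lies below the Hamming bound.


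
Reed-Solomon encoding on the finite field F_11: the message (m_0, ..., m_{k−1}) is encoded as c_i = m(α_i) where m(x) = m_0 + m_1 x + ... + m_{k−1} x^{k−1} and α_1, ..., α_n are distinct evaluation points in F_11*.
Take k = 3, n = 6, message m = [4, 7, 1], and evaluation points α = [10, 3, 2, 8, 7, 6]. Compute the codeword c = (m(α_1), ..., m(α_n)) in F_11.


c = [9, 1, 0, 3, 3, 5]

Message polynomial: m(x) = 4 + 7·x + 1·x^2 (mod 11).
For each evaluation point α_i, compute m(α_i) mod 11:
  α_1 = 10: Horner steps 1 → 6 → 9, so m(10) = 9.
  α_2 = 3: Horner steps 1 → 10 → 1, so m(3) = 1.
  α_3 = 2: Horner steps 1 → 9 → 0, so m(2) = 0.
  α_4 = 8: Horner steps 1 → 4 → 3, so m(8) = 3.
  α_5 = 7: Horner steps 1 → 3 → 3, so m(7) = 3.
  α_6 = 6: Horner steps 1 → 2 → 5, so m(6) = 5.
Codeword c = [9, 1, 0, 3, 3, 5] ∈ F_11^6.


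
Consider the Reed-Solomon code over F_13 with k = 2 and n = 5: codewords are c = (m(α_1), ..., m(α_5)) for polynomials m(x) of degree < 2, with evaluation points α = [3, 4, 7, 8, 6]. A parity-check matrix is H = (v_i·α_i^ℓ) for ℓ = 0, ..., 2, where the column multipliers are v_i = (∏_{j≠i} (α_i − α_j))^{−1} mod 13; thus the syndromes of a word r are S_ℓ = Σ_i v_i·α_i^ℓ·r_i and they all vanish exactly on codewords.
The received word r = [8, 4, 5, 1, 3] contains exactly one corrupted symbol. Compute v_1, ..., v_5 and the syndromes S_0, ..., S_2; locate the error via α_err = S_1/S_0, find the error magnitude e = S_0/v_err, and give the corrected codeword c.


S = (6, 10, 8), error at position 5, error magnitude e = 7, c = [8, 4, 5, 1, 9].

Step 1: column multipliers v_i = (∏_{j≠i}(α_i − α_j))^{−1} mod 13.
  i = 1 (α = 3): (3−4)(3−7)(3−8)(3−6) = (−1)·(−4)·(−5)·(−3) = 60 ≡ 8, so v_1 = 8^{−1} = 5 (mod 13).
  i = 2 (α = 4): (4−3)(4−7)(4−8)(4−6) = 1·(−3)·(−4)·(−2) = −24 ≡ 2, so v_2 = 2^{−1} = 7 (mod 13).
  i = 3 (α = 7): (7−3)(7−4)(7−8)(7−6) = 4·3·(−1)·1 = −12 ≡ 1, so v_3 = 1^{−1} = 1 (mod 13).
  i = 4 (α = 8): (8−3)(8−4)(8−7)(8−6) = 5·4·1·2 = 40 ≡ 1, so v_4 = 1^{−1} = 1 (mod 13).
  i = 5 (α = 6): (6−3)(6−4)(6−7)(6−8) = 3·2·(−1)·(−2) = 12 ≡ 12, so v_5 = 12^{−1} = 12 (mod 13).
  v = [5, 7, 1, 1, 12].
Step 2: syndromes of r = [8, 4, 5, 1, 3] (all sums mod 13).
  S_0 = Σ v_i r_i = 5·8 + 7·4 + 1·5 + 1·1 + 12·3 = 110 ≡ 6.
  S_1 = Σ v_i α_i r_i = 5·3·8 + 7·4·4 + 1·7·5 + 1·8·1 + 12·6·3 = 491 ≡ 10.
  α_i^2 mod 13 = [9, 3, 10, 12, 10].
  S_2 = Σ v_i α_i^2 r_i = 5·9·8 + 7·3·4 + 1·10·5 + 1·12·1 + 12·10·3 = 866 ≡ 8.
  S = (6, 10, 8) ≠ 0, so r is not a codeword (an error is present).
Step 3: locate the error. For a single error e at position i, S_ℓ = v_i·e·α_i^ℓ, so α_err = S_1/S_0.
  S_0^{−1} = 6^{−1} = 11 (mod 13), so α_err = 10·11 = 110 ≡ 6 = α_5. Error position i = 5.
  Consistency check: S_2/S_1 = 8·4 = 32 ≡ 6 = α_err ✓ (single-error assumption holds).
Step 4: error magnitude e = S_0/v_5 = S_0·∏_{j≠5}(α_5 − α_j) = 6·12 = 72 ≡ 7 (mod 13).
Step 5: correct position 5: c_5 = r_5 − e = 3 − 7 ≡ 9 (mod 13). Hence c = [8, 4, 5, 1, 9].
  Check: interpolating c through the α_i gives m(x) = 7 + 9·x (degree < 2) with m(α_i) = c_i for every i, so c is indeed a codeword.


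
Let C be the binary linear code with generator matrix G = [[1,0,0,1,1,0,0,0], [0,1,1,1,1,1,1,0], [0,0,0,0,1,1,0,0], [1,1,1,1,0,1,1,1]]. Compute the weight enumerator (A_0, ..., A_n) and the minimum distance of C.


Weight distribution: A_0 = 1, A_2 = 2, A_3 = 4, A_4 = 3, A_5 = 2, A_6 = 2, A_7 = 2. Minimum distance d = 2.

Enumerate all 2^4 = 16 messages m ∈ F_2^4.
For each, compute codeword c = mG in F_2^8, then tally its weight.
  m = 0000 → c = 00000000, weight = 0.
  m = 1000 → c = 10011000, weight = 3.
  m = 0100 → c = 01111110, weight = 6.
  m = 1100 → c = 11100110, weight = 5.
  m = 0010 → c = 00001100, weight = 2.
  m = 1010 → c = 10010100, weight = 3.
  m = 0110 → c = 01110010, weight = 4.
  m = 1110 → c = 11101010, weight = 5.
  m = 0001 → c = 11110111, weight = 7.
  m = 1001 → c = 01101111, weight = 6.
  m = 0101 → c = 10001001, weight = 3.
  m = 1101 → c = 00010001, weight = 2.
  m = 0011 → c = 11111011, weight = 7.
  m = 1011 → c = 01100011, weight = 4.
  m = 0111 → c = 10000101, weight = 3.
  m = 1111 → c = 00011101, weight = 4.
Tally weights:
  weight 0: 1 codewords.
  weight 2: 2 codewords.
  weight 3: 4 codewords.
  weight 4: 3 codewords.
  weight 5: 2 codewords.
  weight 6: 2 codewords.
  weight 7: 2 codewords.
Minimum distance d = smallest w > 0 with A_w > 0 = 2.
Sanity: Σ A_w = 16 = 2^4 = 16 ✓.


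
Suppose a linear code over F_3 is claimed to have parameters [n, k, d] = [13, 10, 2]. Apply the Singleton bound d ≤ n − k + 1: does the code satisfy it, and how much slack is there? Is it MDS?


Singleton RHS = n − k + 1 = 4, slack = 2, bound satisfied, not MDS.

Singleton bound: d ≤ n − k + 1.
Here n = 13, k = 10, so n − k + 1 = 4.
Given d = 2, check d ≤ 4: YES.
Slack = (n − k + 1) − d = 2.
The code is NOT MDS (slack = 2 > 0).
Description: the claimed parameters are [13, 10, 2]_3; such a code would be non-MDS.


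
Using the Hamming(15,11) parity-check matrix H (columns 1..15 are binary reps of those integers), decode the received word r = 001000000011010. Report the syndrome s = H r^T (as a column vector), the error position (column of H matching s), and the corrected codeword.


s = (1, 0, 1, 0)^T, error position = 10, corrected codeword c = 001000000111010

Compute s = H r^T mod 2 one row at a time:
  s_1 = 0 + 0 + 0 + 1 + 1 + 0 + 1 + 0 = 3 ≡ 1 (mod 2).
  s_2 = 0 + 0 + 0 + 0 + 1 + 0 + 1 + 0 = 2 ≡ 0 (mod 2).
  s_3 = 0 + 1 + 0 + 0 + 0 + 1 + 1 + 0 = 3 ≡ 1 (mod 2).
  s_4 = 0 + 1 + 0 + 0 + 0 + 1 + 0 + 0 = 2 ≡ 0 (mod 2).
s = (1, 0, 1, 0)^T — this equals column 10 of H (binary 1010), so error is at position 10.
Correct: flip bit 10 of r = 001000000011010 to get c = 001000000111010.


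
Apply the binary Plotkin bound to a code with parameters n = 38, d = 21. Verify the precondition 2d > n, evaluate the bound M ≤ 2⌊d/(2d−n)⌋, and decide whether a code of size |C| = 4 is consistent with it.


Plotkin bound M ≤ 10; given |C| = 4 ≤ bound (satisfied).

Check applicability: 2d = 42, n = 38.
2d − n = 4 > 0, so Plotkin applies.
Compute d/(2d−n) = 21/4 ≈ 5.2500.
⌊d/(2d−n)⌋ = 5.
Plotkin bound: M ≤ 2·5 = 10.
Given |C| = 4, check: satisfied.
This |C| is below the Plotkin bound.


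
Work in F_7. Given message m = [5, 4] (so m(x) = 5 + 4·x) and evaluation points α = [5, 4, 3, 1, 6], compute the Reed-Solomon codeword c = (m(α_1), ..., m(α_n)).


c = [4, 0, 3, 2, 1]

Message polynomial: m(x) = 5 + 4·x (mod 7).
For each evaluation point α_i, compute m(α_i) mod 7:
  α_1 = 5: Horner steps 4 → 4, so m(5) = 4.
  α_2 = 4: Horner steps 4 → 0, so m(4) = 0.
  α_3 = 3: Horner steps 4 → 3, so m(3) = 3.
  α_4 = 1: Horner steps 4 → 2, so m(1) = 2.
  α_5 = 6: Horner steps 4 → 1, so m(6) = 1.
Codeword c = [4, 0, 3, 2, 1] ∈ F_7^5.


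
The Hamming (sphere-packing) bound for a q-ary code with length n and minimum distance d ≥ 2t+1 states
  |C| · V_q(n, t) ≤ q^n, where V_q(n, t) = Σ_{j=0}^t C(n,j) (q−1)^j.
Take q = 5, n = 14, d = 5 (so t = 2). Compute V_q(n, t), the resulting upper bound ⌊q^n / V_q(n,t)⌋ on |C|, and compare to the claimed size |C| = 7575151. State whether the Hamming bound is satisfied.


V_q(n, t) = 1513, q^n = 6103515625, Hamming bound = 4034048, |C| = 7575151 > bound (violated).

Step 1: Compute V_q(n, t) = Σ_{j=0}^2 C(n, j) (q−1)^j.
  j = 0: C(14,0)·(4)^0 = 1·1 = 1.
  j = 1: C(14,1)·(4)^1 = 14·4 = 56.
  j = 2: C(14,2)·(4)^2 = 91·16 = 1456.
  V_q(n, t) = 1 + 56 + 1456 = 1513.
Step 2: q^n = 5^14 = 6103515625.
Step 3: Hamming bound ⌊q^n / V_q(n,t)⌋ = ⌊6103515625/1513⌋ = 4034048.
Step 4: Compare |C| = 7575151 to 4034048: violated.
The claimed |C| lies above the Hamming bound, so no 5-ary code of length 14 with d ≥ 5 can have 7575151 codewords.


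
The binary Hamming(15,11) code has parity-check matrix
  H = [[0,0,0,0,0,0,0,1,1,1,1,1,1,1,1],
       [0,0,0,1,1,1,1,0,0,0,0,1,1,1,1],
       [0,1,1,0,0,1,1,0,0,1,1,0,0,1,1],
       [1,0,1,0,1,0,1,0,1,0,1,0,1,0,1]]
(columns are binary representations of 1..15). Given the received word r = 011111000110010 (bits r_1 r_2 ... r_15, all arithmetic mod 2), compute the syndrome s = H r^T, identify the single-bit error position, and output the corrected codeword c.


s = (1, 0, 0, 1)^T, error position = 9, corrected codeword c = 011111001110010

Compute s = H r^T mod 2 one row at a time:
  s_1 = 0 + 0 + 1 + 1 + 0 + 0 + 1 + 0 = 3 ≡ 1 (mod 2).
  s_2 = 1 + 1 + 1 + 0 + 0 + 0 + 1 + 0 = 4 ≡ 0 (mod 2).
  s_3 = 1 + 1 + 1 + 0 + 1 + 1 + 1 + 0 = 6 ≡ 0 (mod 2).
  s_4 = 0 + 1 + 1 + 0 + 0 + 1 + 0 + 0 = 3 ≡ 1 (mod 2).
s = (1, 0, 0, 1)^T — this equals column 9 of H (binary 1001), so error is at position 9.
Correct: flip bit 9 of r = 011111000110010 to get c = 011111001110010.


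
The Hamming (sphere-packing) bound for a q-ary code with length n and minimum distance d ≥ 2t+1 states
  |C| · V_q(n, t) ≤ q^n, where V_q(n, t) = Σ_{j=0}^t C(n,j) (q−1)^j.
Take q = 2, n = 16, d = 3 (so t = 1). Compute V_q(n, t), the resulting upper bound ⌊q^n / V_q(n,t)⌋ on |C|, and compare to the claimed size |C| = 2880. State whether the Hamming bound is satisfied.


V_q(n, t) = 17, q^n = 65536, Hamming bound = 3855, |C| = 2880 ≤ bound (satisfied).

Step 1: Compute V_q(n, t) = Σ_{j=0}^1 C(n, j) (q−1)^j.
  j = 0: C(16,0)·(1)^0 = 1·1 = 1.
  j = 1: C(16,1)·(1)^1 = 16·1 = 16.
  V_q(n, t) = 1 + 16 = 17.
Step 2: q^n = 2^16 = 65536.
Step 3: Hamming bound ⌊q^n / V_q(n,t)⌋ = ⌊65536/17⌋ = 3855.
Step 4: Compare |C| = 2880 to 3855: satisfied.
The claimed |C| lies below the Hamming bound.


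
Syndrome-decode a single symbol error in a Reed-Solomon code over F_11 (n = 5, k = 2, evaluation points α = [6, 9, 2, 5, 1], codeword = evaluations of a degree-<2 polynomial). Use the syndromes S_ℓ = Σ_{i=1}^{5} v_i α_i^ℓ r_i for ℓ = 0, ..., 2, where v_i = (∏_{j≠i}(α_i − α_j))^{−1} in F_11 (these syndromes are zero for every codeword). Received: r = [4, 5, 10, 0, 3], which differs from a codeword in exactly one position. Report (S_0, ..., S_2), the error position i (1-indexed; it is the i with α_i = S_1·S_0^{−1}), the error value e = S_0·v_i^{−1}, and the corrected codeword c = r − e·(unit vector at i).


S = (5, 5, 5), error at position 5, error magnitude e = 8, c = [4, 5, 10, 0, 6].

Step 1: column multipliers v_i = (∏_{j≠i}(α_i − α_j))^{−1} mod 11.
  i = 1 (α = 6): (6−9)(6−2)(6−5)(6−1) = (−3)·4·1·5 = −60 ≡ 6, so v_1 = 6^{−1} = 2 (mod 11).
  i = 2 (α = 9): (9−6)(9−2)(9−5)(9−1) = 3·7·4·8 = 672 ≡ 1, so v_2 = 1^{−1} = 1 (mod 11).
  i = 3 (α = 2): (2−6)(2−9)(2−5)(2−1) = (−4)·(−7)·(−3)·1 = −84 ≡ 4, so v_3 = 4^{−1} = 3 (mod 11).
  i = 4 (α = 5): (5−6)(5−9)(5−2)(5−1) = (−1)·(−4)·3·4 = 48 ≡ 4, so v_4 = 4^{−1} = 3 (mod 11).
  i = 5 (α = 1): (1−6)(1−9)(1−2)(1−5) = (−5)·(−8)·(−1)·(−4) = 160 ≡ 6, so v_5 = 6^{−1} = 2 (mod 11).
  v = [2, 1, 3, 3, 2].
Step 2: syndromes of r = [4, 5, 10, 0, 3] (all sums mod 11).
  S_0 = Σ v_i r_i = 2·4 + 1·5 + 3·10 + 3·0 + 2·3 = 49 ≡ 5.
  S_1 = Σ v_i α_i r_i = 2·6·4 + 1·9·5 + 3·2·10 + 3·5·0 + 2·1·3 = 159 ≡ 5.
  α_i^2 mod 11 = [3, 4, 4, 3, 1].
  S_2 = Σ v_i α_i^2 r_i = 2·3·4 + 1·4·5 + 3·4·10 + 3·3·0 + 2·1·3 = 170 ≡ 5.
  S = (5, 5, 5) ≠ 0, so r is not a codeword (an error is present).
Step 3: locate the error. For a single error e at position i, S_ℓ = v_i·e·α_i^ℓ, so α_err = S_1/S_0.
  S_0^{−1} = 5^{−1} = 9 (mod 11), so α_err = 5·9 = 45 ≡ 1 = α_5. Error position i = 5.
  Consistency check: S_2/S_1 = 5·9 = 45 ≡ 1 = α_err ✓ (single-error assumption holds).
Step 4: error magnitude e = S_0/v_5 = S_0·∏_{j≠5}(α_5 − α_j) = 5·6 = 30 ≡ 8 (mod 11).
Step 5: correct position 5: c_5 = r_5 − e = 3 − 8 ≡ 6 (mod 11). Hence c = [4, 5, 10, 0, 6].
  Check: interpolating c through the α_i gives m(x) = 2 + 4·x (degree < 2) with m(α_i) = c_i for every i, so c is indeed a codeword.


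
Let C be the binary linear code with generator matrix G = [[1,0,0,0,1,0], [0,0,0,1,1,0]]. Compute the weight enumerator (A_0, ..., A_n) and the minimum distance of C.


Weight distribution: A_0 = 1, A_2 = 3. Minimum distance d = 2.

Enumerate all 2^2 = 4 messages m ∈ F_2^2.
For each, compute codeword c = mG in F_2^6, then tally its weight.
  m = 00 → c = 000000, weight = 0.
  m = 10 → c = 100010, weight = 2.
  m = 01 → c = 000110, weight = 2.
  m = 11 → c = 100100, weight = 2.
Tally weights:
  weight 0: 1 codewords.
  weight 2: 3 codewords.
Minimum distance d = smallest w > 0 with A_w > 0 = 2.
Sanity: Σ A_w = 4 = 2^2 = 4 ✓.


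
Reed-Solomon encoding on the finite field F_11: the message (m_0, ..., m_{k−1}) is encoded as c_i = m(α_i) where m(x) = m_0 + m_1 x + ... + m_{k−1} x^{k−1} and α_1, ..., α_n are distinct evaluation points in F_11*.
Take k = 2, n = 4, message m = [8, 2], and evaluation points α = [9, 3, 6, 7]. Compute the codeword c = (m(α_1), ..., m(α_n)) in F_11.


c = [4, 3, 9, 0]

Message polynomial: m(x) = 8 + 2·x (mod 11).
For each evaluation point α_i, compute m(α_i) mod 11:
  α_1 = 9: Horner steps 2 → 4, so m(9) = 4.
  α_2 = 3: Horner steps 2 → 3, so m(3) = 3.
  α_3 = 6: Horner steps 2 → 9, so m(6) = 9.
  α_4 = 7: Horner steps 2 → 0, so m(7) = 0.
Codeword c = [4, 3, 9, 0] ∈ F_11^4.


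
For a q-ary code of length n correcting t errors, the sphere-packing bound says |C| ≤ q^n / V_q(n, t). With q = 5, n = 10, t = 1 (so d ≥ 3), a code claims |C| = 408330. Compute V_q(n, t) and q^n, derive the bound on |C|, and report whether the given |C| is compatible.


V_q(n, t) = 41, q^n = 9765625, Hamming bound = 238185, |C| = 408330 > bound (violated).

Step 1: Compute V_q(n, t) = Σ_{j=0}^1 C(n, j) (q−1)^j.
  j = 0: C(10,0)·(4)^0 = 1·1 = 1.
  j = 1: C(10,1)·(4)^1 = 10·4 = 40.
  V_q(n, t) = 1 + 40 = 41.
Step 2: q^n = 5^10 = 9765625.
Step 3: Hamming bound ⌊q^n / V_q(n,t)⌋ = ⌊9765625/41⌋ = 238185.
Step 4: Compare |C| = 408330 to 238185: violated.
The claimed |C| lies above the Hamming bound, so no 5-ary code of length 10 with d ≥ 3 can have 408330 codewords.


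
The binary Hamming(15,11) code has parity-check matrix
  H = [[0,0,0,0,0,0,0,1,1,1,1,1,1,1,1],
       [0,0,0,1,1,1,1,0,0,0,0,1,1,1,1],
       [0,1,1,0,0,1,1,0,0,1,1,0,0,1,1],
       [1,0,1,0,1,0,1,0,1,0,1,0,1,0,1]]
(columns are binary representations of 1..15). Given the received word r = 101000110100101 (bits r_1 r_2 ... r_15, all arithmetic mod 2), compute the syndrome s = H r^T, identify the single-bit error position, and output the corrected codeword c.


s = (0, 1, 0, 1)^T, error position = 5, corrected codeword c = 101010110100101

Compute s = H r^T mod 2 one row at a time:
  s_1 = 1 + 0 + 1 + 0 + 0 + 1 + 0 + 1 = 4 ≡ 0 (mod 2).
  s_2 = 0 + 0 + 0 + 1 + 0 + 1 + 0 + 1 = 3 ≡ 1 (mod 2).
  s_3 = 0 + 1 + 0 + 1 + 1 + 0 + 0 + 1 = 4 ≡ 0 (mod 2).
  s_4 = 1 + 1 + 0 + 1 + 0 + 0 + 1 + 1 = 5 ≡ 1 (mod 2).
s = (0, 1, 0, 1)^T — this equals column 5 of H (binary 0101), so error is at position 5.
Correct: flip bit 5 of r = 101000110100101 to get c = 101010110100101.


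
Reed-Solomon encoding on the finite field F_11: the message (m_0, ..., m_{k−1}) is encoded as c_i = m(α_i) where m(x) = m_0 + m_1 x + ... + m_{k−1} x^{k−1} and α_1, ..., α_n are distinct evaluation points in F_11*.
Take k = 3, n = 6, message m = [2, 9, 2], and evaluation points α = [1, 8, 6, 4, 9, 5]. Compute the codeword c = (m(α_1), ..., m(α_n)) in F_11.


c = [2, 4, 7, 4, 3, 9]

Message polynomial: m(x) = 2 + 9·x + 2·x^2 (mod 11).
For each evaluation point α_i, compute m(α_i) mod 11:
  α_1 = 1: Horner steps 2 → 0 → 2, so m(1) = 2.
  α_2 = 8: Horner steps 2 → 3 → 4, so m(8) = 4.
  α_3 = 6: Horner steps 2 → 10 → 7, so m(6) = 7.
  α_4 = 4: Horner steps 2 → 6 → 4, so m(4) = 4.
  α_5 = 9: Horner steps 2 → 5 → 3, so m(9) = 3.
  α_6 = 5: Horner steps 2 → 8 → 9, so m(5) = 9.
Codeword c = [2, 4, 7, 4, 3, 9] ∈ F_11^6.


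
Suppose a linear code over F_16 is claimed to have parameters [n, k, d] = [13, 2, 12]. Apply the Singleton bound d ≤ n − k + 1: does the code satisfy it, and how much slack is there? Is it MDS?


Singleton RHS = n − k + 1 = 12, slack = 0, bound satisfied, MDS.

Singleton bound: d ≤ n − k + 1.
Here n = 13, k = 2, so n − k + 1 = 12.
Given d = 12, check d ≤ 12: YES.
Slack = (n − k + 1) − d = 0.
The code is MDS (slack = 0).
Description: the claimed parameters are [13, 2, 12]_16; such a code would be MDS (meets Singleton bound).


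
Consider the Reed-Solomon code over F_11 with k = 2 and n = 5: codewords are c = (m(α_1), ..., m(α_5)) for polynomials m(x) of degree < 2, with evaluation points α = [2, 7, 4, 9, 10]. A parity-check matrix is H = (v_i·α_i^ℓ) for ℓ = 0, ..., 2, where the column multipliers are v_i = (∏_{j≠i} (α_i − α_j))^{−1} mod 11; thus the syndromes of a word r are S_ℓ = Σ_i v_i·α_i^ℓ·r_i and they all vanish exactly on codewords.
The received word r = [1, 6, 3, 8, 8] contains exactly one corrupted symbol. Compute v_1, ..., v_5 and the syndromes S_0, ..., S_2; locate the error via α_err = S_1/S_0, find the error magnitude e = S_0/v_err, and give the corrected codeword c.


S = (10, 1, 10), error at position 5, error magnitude e = 10, c = [1, 6, 3, 8, 9].

Step 1: column multipliers v_i = (∏_{j≠i}(α_i − α_j))^{−1} mod 11.
  i = 1 (α = 2): (2−7)(2−4)(2−9)(2−10) = (−5)·(−2)·(−7)·(−8) = 560 ≡ 10, so v_1 = 10^{−1} = 10 (mod 11).
  i = 2 (α = 7): (7−2)(7−4)(7−9)(7−10) = 5·3·(−2)·(−3) = 90 ≡ 2, so v_2 = 2^{−1} = 6 (mod 11).
  i = 3 (α = 4): (4−2)(4−7)(4−9)(4−10) = 2·(−3)·(−5)·(−6) = −180 ≡ 7, so v_3 = 7^{−1} = 8 (mod 11).
  i = 4 (α = 9): (9−2)(9−7)(9−4)(9−10) = 7·2·5·(−1) = −70 ≡ 7, so v_4 = 7^{−1} = 8 (mod 11).
  i = 5 (α = 10): (10−2)(10−7)(10−4)(10−9) = 8·3·6·1 = 144 ≡ 1, so v_5 = 1^{−1} = 1 (mod 11).
  v = [10, 6, 8, 8, 1].
Step 2: syndromes of r = [1, 6, 3, 8, 8] (all sums mod 11).
  S_0 = Σ v_i r_i = 10·1 + 6·6 + 8·3 + 8·8 + 1·8 = 142 ≡ 10.
  S_1 = Σ v_i α_i r_i = 10·2·1 + 6·7·6 + 8·4·3 + 8·9·8 + 1·10·8 = 1024 ≡ 1.
  α_i^2 mod 11 = [4, 5, 5, 4, 1].
  S_2 = Σ v_i α_i^2 r_i = 10·4·1 + 6·5·6 + 8·5·3 + 8·4·8 + 1·1·8 = 604 ≡ 10.
  S = (10, 1, 10) ≠ 0, so r is not a codeword (an error is present).
Step 3: locate the error. For a single error e at position i, S_ℓ = v_i·e·α_i^ℓ, so α_err = S_1/S_0.
  S_0^{−1} = 10^{−1} = 10 (mod 11), so α_err = 1·10 = 10 ≡ 10 = α_5. Error position i = 5.
  Consistency check: S_2/S_1 = 10·1 = 10 ≡ 10 = α_err ✓ (single-error assumption holds).
Step 4: error magnitude e = S_0/v_5 = S_0·∏_{j≠5}(α_5 − α_j) = 10·1 = 10 ≡ 10 (mod 11).
Step 5: correct position 5: c_5 = r_5 − e = 8 − 10 ≡ 9 (mod 11). Hence c = [1, 6, 3, 8, 9].
  Check: interpolating c through the α_i gives m(x) = 10 + 1·x (degree < 2) with m(α_i) = c_i for every i, so c is indeed a codeword.
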